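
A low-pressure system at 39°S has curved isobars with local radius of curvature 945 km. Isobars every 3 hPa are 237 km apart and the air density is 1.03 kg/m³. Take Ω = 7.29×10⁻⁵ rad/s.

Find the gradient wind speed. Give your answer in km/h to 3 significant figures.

42.4 km/h

Coriolis parameter at 39°S:
f = 2Ω sin φ = 2 × 7.29×10⁻⁵ × sin 39° = 9.18×10⁻⁵ s⁻¹
Pressure gradient: |∂P/∂n| = 300 Pa / 237000 m = 1.27×10⁻³ Pa/m
Geostrophic speed: V_g = |∂P/∂n|/(fρ) = 1.27×10⁻³/(9.18×10⁻⁵ × 1.03) = 13.4 m/s
Around a low, centrifugal force acts outward with Coriolis, so pressure-gradient force balances both:
(1/ρ)|∂P/∂n| = fV + V²/R  →  V² + fR·V − fR·V_g = 0
With fR = 9.18×10⁻⁵ × 945×10³ m = 86.7 m/s:
V = [−fR + √((fR)² + 4 fR V_g)]/2 = [−86.7 + √(86.7² + 4×86.7×13.4)]/2 = 11.8 m/s
Subgeostrophic (V < V_g = 13.4 m/s), as expected around a low.
Converting: 11.8 m/s × 3.6 = 42.4 km/h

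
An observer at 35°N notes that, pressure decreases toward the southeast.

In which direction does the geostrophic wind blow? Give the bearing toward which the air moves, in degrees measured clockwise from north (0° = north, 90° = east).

225°

The pressure-gradient force points toward the southeast (bearing 135°).
Geostrophic balance: in the Northern Hemisphere the Coriolis force deflects motion to the right, so the geostrophic wind blows 90° to the right of the pressure-gradient force (low pressure on the left).
Rotating 135° by 90° clockwise gives 225° — the wind blows toward the southwest.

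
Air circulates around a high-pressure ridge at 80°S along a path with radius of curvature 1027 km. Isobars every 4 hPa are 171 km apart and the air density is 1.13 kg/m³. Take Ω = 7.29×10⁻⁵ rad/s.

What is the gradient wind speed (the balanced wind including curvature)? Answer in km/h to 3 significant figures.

58.3 km/h

Coriolis parameter at 80°S:
f = 2Ω sin φ = 2 × 7.29×10⁻⁵ × sin 80° = 1.44×10⁻⁴ s⁻¹
Pressure gradient: |∂P/∂n| = 400 Pa / 171000 m = 2.34×10⁻³ Pa/m
Geostrophic speed: V_g = |∂P/∂n|/(fρ) = 2.34×10⁻³/(1.44×10⁻⁴ × 1.13) = 14.4 m/s
Around a high, pressure-gradient force acts outward with centrifugal, so Coriolis balances both:
fV = (1/ρ)|∂P/∂n| + V²/R  →  V² − fR·V + fR·V_g = 0
With fR = 1.44×10⁻⁴ × 1027×10³ m = 147 m/s:
V = [fR − √((fR)² − 4 fR V_g)]/2 = [147 − √(147² − 4×147×14.4)]/2 = 16.2 m/s
Supergeostrophic (V > V_g = 14.4 m/s), as expected around a high.
Converting: 16.2 m/s × 3.6 = 58.3 km/h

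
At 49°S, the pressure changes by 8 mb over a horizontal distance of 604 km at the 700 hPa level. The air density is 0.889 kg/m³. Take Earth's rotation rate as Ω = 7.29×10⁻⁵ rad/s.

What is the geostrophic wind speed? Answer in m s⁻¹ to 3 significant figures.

Coriolis parameter at 49°S:
f = 2Ω sin φ = 2 × 7.29×10⁻⁵ × sin 49° = 1.10×10⁻⁴ s⁻¹
Pressure gradient: |∂P/∂n| = 800 Pa / 604000 m = 1.32×10⁻³ Pa/m
Geostrophic balance (pressure-gradient force = Coriolis force):
V_g = (1/(fρ)) |∂P/∂n| = 1.32×10⁻³ / (1.10×10⁻⁴ × 0.889) = 13.5 m/s

13.5 m s⁻¹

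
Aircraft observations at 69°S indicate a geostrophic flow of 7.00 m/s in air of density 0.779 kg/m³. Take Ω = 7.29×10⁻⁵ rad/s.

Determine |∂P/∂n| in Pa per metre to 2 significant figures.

7.4×10⁻⁴ Pa/m

Coriolis parameter at 69°S:
f = 2Ω sin φ = 2 × 7.29×10⁻⁵ × sin 69° = 1.36×10⁻⁴ s⁻¹
Geostrophic balance rearranged: |∂P/∂n| = f ρ V_g
|∂P/∂n| = 1.36×10⁻⁴ × 0.779 × 7.00 = 7.42×10⁻⁴ Pa/m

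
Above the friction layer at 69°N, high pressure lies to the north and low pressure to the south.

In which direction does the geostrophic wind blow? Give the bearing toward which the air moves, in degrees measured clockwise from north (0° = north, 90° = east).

The pressure-gradient force points toward the south (bearing 180°).
Geostrophic balance: in the Northern Hemisphere the Coriolis force deflects motion to the right, so the geostrophic wind blows 90° to the right of the pressure-gradient force (low pressure on the left).
Rotating 180° by 90° clockwise gives 270° — the wind blows toward the west.

270°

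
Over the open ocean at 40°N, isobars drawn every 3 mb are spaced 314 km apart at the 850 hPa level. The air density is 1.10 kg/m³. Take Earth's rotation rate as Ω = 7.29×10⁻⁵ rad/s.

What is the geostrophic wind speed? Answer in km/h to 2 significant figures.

Coriolis parameter at 40°N:
f = 2Ω sin φ = 2 × 7.29×10⁻⁵ × sin 40° = 9.37×10⁻⁵ s⁻¹
Pressure gradient: |∂P/∂n| = 300 Pa / 314000 m = 9.55×10⁻⁴ Pa/m
Geostrophic balance (pressure-gradient force = Coriolis force):
V_g = (1/(fρ)) |∂P/∂n| = 9.55×10⁻⁴ / (9.37×10⁻⁵ × 1.10) = 9.27 m/s
Converting: 9.27 m/s × 3.6 = 33 km/h

33 km/h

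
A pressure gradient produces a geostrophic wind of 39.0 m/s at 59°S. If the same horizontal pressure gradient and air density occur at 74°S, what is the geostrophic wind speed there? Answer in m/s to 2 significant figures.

35 m/s

With the same pressure gradient and density, V_g ∝ 1/f ∝ 1/sin φ.
V₂ = V₁ · sin φ₁ / sin φ₂ = 39.0 × sin 59° / sin 74°
V₂ = 39.0 × 0.8572/0.9613 = 35 m/s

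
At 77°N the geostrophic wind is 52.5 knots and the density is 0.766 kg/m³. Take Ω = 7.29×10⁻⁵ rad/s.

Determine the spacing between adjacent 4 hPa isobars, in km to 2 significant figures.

140 km

Coriolis parameter at 77°N:
f = 2Ω sin φ = 2 × 7.29×10⁻⁵ × sin 77° = 1.42×10⁻⁴ s⁻¹
Wind speed in SI: 52.5 knots = 27.0 m/s
Geostrophic balance rearranged: |∂P/∂n| = f ρ V_g
|∂P/∂n| = 1.42×10⁻⁴ × 0.766 × 27.0 = 2.94×10⁻³ Pa/m
Isobar spacing: Δn = ΔP/|∂P/∂n| = 400 Pa / 2.94×10⁻³ Pa/m = 136098 m ≈ 140 km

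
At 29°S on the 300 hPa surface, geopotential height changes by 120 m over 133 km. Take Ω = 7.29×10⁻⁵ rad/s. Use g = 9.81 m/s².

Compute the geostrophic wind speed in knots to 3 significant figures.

Coriolis parameter at 29°S:
f = 2Ω sin φ = 2 × 7.29×10⁻⁵ × sin 29° = 7.07×10⁻⁵ s⁻¹
Height gradient: |∂Z/∂n| = 120 m / 133000 m = 9.02×10⁻⁴
On a pressure surface, geostrophic balance gives V_g = (g/f)|∂Z/∂n|:
V_g = 9.81 × 9.02×10⁻⁴ / 7.07×10⁻⁵ = 125 m/s
Converting: 125 m/s × 1.944 = 243 knots

243 knots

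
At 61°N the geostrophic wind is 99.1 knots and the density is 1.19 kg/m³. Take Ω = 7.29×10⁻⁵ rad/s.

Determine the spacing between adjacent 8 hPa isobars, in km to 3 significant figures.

103 km

Coriolis parameter at 61°N:
f = 2Ω sin φ = 2 × 7.29×10⁻⁵ × sin 61° = 1.28×10⁻⁴ s⁻¹
Wind speed in SI: 99.1 knots = 51.0 m/s
Geostrophic balance rearranged: |∂P/∂n| = f ρ V_g
|∂P/∂n| = 1.28×10⁻⁴ × 1.19 × 51.0 = 7.74×10⁻³ Pa/m
Isobar spacing: Δn = ΔP/|∂P/∂n| = 800 Pa / 7.74×10⁻³ Pa/m = 103408 m ≈ 103 km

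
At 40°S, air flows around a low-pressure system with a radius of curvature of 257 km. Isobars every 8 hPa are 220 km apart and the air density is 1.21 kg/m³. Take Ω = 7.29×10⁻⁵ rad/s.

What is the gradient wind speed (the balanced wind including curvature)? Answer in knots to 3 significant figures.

Coriolis parameter at 40°S:
f = 2Ω sin φ = 2 × 7.29×10⁻⁵ × sin 40° = 9.37×10⁻⁵ s⁻¹
Pressure gradient: |∂P/∂n| = 800 Pa / 220000 m = 3.64×10⁻³ Pa/m
Geostrophic speed: V_g = |∂P/∂n|/(fρ) = 3.64×10⁻³/(9.37×10⁻⁵ × 1.21) = 32.1 m/s
Around a low, centrifugal force acts outward with Coriolis, so pressure-gradient force balances both:
(1/ρ)|∂P/∂n| = fV + V²/R  →  V² + fR·V − fR·V_g = 0
With fR = 9.37×10⁻⁵ × 257×10³ m = 24.1 m/s:
V = [−fR + √((fR)² + 4 fR V_g)]/2 = [−24.1 + √(24.1² + 4×24.1×32.1)]/2 = 18.2 m/s
Subgeostrophic (V < V_g = 32.1 m/s), as expected around a low.
Converting: 18.2 m/s × 1.944 = 35.5 knots

35.5 knots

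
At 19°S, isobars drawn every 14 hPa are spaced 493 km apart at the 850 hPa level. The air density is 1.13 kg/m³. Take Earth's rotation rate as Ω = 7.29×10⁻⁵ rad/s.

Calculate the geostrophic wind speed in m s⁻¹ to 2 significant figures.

53 m s⁻¹

Coriolis parameter at 19°S:
f = 2Ω sin φ = 2 × 7.29×10⁻⁵ × sin 19° = 4.75×10⁻⁵ s⁻¹
Pressure gradient: |∂P/∂n| = 1400 Pa / 493000 m = 2.84×10⁻³ Pa/m
Geostrophic balance (pressure-gradient force = Coriolis force):
V_g = (1/(fρ)) |∂P/∂n| = 2.84×10⁻³ / (4.75×10⁻⁵ × 1.13) = 52.9 m/s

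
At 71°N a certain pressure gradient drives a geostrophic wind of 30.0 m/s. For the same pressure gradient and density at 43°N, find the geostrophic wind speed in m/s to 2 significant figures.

With the same pressure gradient and density, V_g ∝ 1/f ∝ 1/sin φ.
V₂ = V₁ · sin φ₁ / sin φ₂ = 30.0 × sin 71° / sin 43°
V₂ = 30.0 × 0.9455/0.6820 = 42 m/s

42 m/s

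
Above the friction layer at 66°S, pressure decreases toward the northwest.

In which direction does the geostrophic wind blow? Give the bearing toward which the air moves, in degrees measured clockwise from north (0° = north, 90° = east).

225°

The pressure-gradient force points toward the northwest (bearing 315°).
Geostrophic balance: in the Southern Hemisphere the Coriolis force deflects motion to the left, so the geostrophic wind blows 90° to the left of the pressure-gradient force (low pressure on the right).
Rotating 315° by 90° counterclockwise gives 225° — the wind blows toward the southwest.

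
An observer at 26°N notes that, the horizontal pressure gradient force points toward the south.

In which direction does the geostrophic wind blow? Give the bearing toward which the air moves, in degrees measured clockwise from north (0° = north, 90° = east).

The pressure-gradient force points toward the south (bearing 180°).
Geostrophic balance: in the Northern Hemisphere the Coriolis force deflects motion to the right, so the geostrophic wind blows 90° to the right of the pressure-gradient force (low pressure on the left).
Rotating 180° by 90° clockwise gives 270° — the wind blows toward the west.

270°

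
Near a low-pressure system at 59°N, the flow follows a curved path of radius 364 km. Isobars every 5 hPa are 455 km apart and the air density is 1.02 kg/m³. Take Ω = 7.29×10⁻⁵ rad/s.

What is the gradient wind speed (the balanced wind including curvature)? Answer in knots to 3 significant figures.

Coriolis parameter at 59°N:
f = 2Ω sin φ = 2 × 7.29×10⁻⁵ × sin 59° = 1.25×10⁻⁴ s⁻¹
Pressure gradient: |∂P/∂n| = 500 Pa / 455000 m = 1.10×10⁻³ Pa/m
Geostrophic speed: V_g = |∂P/∂n|/(fρ) = 1.10×10⁻³/(1.25×10⁻⁴ × 1.02) = 8.62 m/s
Around a low, centrifugal force acts outward with Coriolis, so pressure-gradient force balances both:
(1/ρ)|∂P/∂n| = fV + V²/R  →  V² + fR·V − fR·V_g = 0
With fR = 1.25×10⁻⁴ × 364×10³ m = 45.5 m/s:
V = [−fR + √((fR)² + 4 fR V_g)]/2 = [−45.5 + √(45.5² + 4×45.5×8.62)]/2 = 7.41 m/s
Subgeostrophic (V < V_g = 8.62 m/s), as expected around a low.
Converting: 7.41 m/s × 1.944 = 14.4 knots

14.4 knots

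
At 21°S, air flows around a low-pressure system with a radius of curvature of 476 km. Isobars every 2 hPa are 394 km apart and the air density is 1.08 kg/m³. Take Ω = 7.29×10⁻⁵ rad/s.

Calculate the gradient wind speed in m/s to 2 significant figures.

7.0 m/s

Coriolis parameter at 21°S:
f = 2Ω sin φ = 2 × 7.29×10⁻⁵ × sin 21° = 5.23×10⁻⁵ s⁻¹
Pressure gradient: |∂P/∂n| = 200 Pa / 394000 m = 5.08×10⁻⁴ Pa/m
Geostrophic speed: V_g = |∂P/∂n|/(fρ) = 5.08×10⁻⁴/(5.23×10⁻⁵ × 1.08) = 9.00 m/s
Around a low, centrifugal force acts outward with Coriolis, so pressure-gradient force balances both:
(1/ρ)|∂P/∂n| = fV + V²/R  →  V² + fR·V − fR·V_g = 0
With fR = 5.23×10⁻⁵ × 476×10³ m = 24.9 m/s:
V = [−fR + √((fR)² + 4 fR V_g)]/2 = [−24.9 + √(24.9² + 4×24.9×9)]/2 = 7.02 m/s
Subgeostrophic (V < V_g = 9 m/s), as expected around a low.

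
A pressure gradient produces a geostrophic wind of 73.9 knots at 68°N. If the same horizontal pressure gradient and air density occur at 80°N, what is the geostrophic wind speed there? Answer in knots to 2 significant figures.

70 knots

With the same pressure gradient and density, V_g ∝ 1/f ∝ 1/sin φ.
V₂ = V₁ · sin φ₁ / sin φ₂ = 73.9 × sin 68° / sin 80°
V₂ = 73.9 × 0.9272/0.9848 = 70 knots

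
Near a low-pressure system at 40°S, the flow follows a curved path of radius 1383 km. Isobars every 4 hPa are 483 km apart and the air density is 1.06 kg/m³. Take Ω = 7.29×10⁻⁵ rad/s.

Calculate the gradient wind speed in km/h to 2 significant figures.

Coriolis parameter at 40°S:
f = 2Ω sin φ = 2 × 7.29×10⁻⁵ × sin 40° = 9.37×10⁻⁵ s⁻¹
Pressure gradient: |∂P/∂n| = 400 Pa / 483000 m = 8.28×10⁻⁴ Pa/m
Geostrophic speed: V_g = |∂P/∂n|/(fρ) = 8.28×10⁻⁴/(9.37×10⁻⁵ × 1.06) = 8.34 m/s
Around a low, centrifugal force acts outward with Coriolis, so pressure-gradient force balances both:
(1/ρ)|∂P/∂n| = fV + V²/R  →  V² + fR·V − fR·V_g = 0
With fR = 9.37×10⁻⁵ × 1383×10³ m = 130 m/s:
V = [−fR + √((fR)² + 4 fR V_g)]/2 = [−130 + √(130² + 4×130×8.34)]/2 = 7.86 m/s
Subgeostrophic (V < V_g = 8.34 m/s), as expected around a low.
Converting: 7.86 m/s × 3.6 = 28 km/h

28 km/h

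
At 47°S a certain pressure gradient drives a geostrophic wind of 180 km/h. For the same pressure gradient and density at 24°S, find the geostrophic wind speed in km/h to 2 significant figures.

With the same pressure gradient and density, V_g ∝ 1/f ∝ 1/sin φ.
V₂ = V₁ · sin φ₁ / sin φ₂ = 180 × sin 47° / sin 24°
V₂ = 180 × 0.7314/0.4067 = 320 km/h

320 km/h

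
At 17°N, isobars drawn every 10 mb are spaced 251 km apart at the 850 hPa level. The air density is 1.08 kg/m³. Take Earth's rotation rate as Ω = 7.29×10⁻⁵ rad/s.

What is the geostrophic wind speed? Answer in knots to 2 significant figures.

170 knots

Coriolis parameter at 17°N:
f = 2Ω sin φ = 2 × 7.29×10⁻⁵ × sin 17° = 4.26×10⁻⁵ s⁻¹
Pressure gradient: |∂P/∂n| = 1000 Pa / 251000 m = 3.98×10⁻³ Pa/m
Geostrophic balance (pressure-gradient force = Coriolis force):
V_g = (1/(fρ)) |∂P/∂n| = 3.98×10⁻³ / (4.26×10⁻⁵ × 1.08) = 86.5 m/s
Converting: 86.5 m/s × 1.944 = 170 knots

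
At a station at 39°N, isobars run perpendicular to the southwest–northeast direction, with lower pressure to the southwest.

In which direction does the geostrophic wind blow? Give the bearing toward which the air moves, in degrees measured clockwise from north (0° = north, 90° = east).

The pressure-gradient force points toward the southwest (bearing 225°).
Geostrophic balance: in the Northern Hemisphere the Coriolis force deflects motion to the right, so the geostrophic wind blows 90° to the right of the pressure-gradient force (low pressure on the left).
Rotating 225° by 90° clockwise gives 315° — the wind blows toward the northwest.

315°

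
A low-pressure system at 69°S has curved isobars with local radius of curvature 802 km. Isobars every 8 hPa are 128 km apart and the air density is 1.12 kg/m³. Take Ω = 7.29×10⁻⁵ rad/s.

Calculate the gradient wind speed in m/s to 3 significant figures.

Coriolis parameter at 69°S:
f = 2Ω sin φ = 2 × 7.29×10⁻⁵ × sin 69° = 1.36×10⁻⁴ s⁻¹
Pressure gradient: |∂P/∂n| = 800 Pa / 128000 m = 6.25×10⁻³ Pa/m
Geostrophic speed: V_g = |∂P/∂n|/(fρ) = 6.25×10⁻³/(1.36×10⁻⁴ × 1.12) = 41.0 m/s
Around a low, centrifugal force acts outward with Coriolis, so pressure-gradient force balances both:
(1/ρ)|∂P/∂n| = fV + V²/R  →  V² + fR·V − fR·V_g = 0
With fR = 1.36×10⁻⁴ × 802×10³ m = 109 m/s:
V = [−fR + √((fR)² + 4 fR V_g)]/2 = [−109 + √(109² + 4×109×41)]/2 = 31.8 m/s
Subgeostrophic (V < V_g = 41 m/s), as expected around a low.

31.8 m/s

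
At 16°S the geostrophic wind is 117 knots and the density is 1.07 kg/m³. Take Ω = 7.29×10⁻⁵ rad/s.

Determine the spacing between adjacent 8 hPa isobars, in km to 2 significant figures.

Coriolis parameter at 16°S:
f = 2Ω sin φ = 2 × 7.29×10⁻⁵ × sin 16° = 4.02×10⁻⁵ s⁻¹
Wind speed in SI: 117 knots = 60.2 m/s
Geostrophic balance rearranged: |∂P/∂n| = f ρ V_g
|∂P/∂n| = 4.02×10⁻⁵ × 1.07 × 60.2 = 2.59×10⁻³ Pa/m
Isobar spacing: Δn = ΔP/|∂P/∂n| = 800 Pa / 2.59×10⁻³ Pa/m = 309091 m ≈ 310 km

310 km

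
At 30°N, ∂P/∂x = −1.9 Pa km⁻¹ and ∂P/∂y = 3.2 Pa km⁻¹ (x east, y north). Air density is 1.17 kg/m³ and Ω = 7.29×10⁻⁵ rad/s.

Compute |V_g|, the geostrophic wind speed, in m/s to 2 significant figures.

Coriolis parameter at 30°N:
f = 2Ω sin φ = 2 × 7.29×10⁻⁵ × sin 30° = 7.29×10⁻⁵ s⁻¹
Component geostrophic relations (x east, y north):
u_g = −(1/(fρ)) ∂P/∂y,  v_g = (1/(fρ)) ∂P/∂x
u_g = −(3.2×10⁻³)/(7.29×10⁻⁵ × 1.17) = −37.5 m/s;  v_g = (−1.9×10⁻³)/(7.29×10⁻⁵ × 1.17) = −22.3 m/s
|V_g| = √(u_g² + v_g²) = 43.6 m/s

44 m/s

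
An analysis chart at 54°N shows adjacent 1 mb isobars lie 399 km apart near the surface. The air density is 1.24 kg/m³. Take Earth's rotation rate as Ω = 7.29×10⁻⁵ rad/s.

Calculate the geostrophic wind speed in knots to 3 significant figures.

3.33 knots

Coriolis parameter at 54°N:
f = 2Ω sin φ = 2 × 7.29×10⁻⁵ × sin 54° = 1.18×10⁻⁴ s⁻¹
Pressure gradient: |∂P/∂n| = 100 Pa / 399000 m = 2.51×10⁻⁴ Pa/m
Geostrophic balance (pressure-gradient force = Coriolis force):
V_g = (1/(fρ)) |∂P/∂n| = 2.51×10⁻⁴ / (1.18×10⁻⁴ × 1.24) = 1.71 m/s
Converting: 1.71 m/s × 1.944 = 3.33 knots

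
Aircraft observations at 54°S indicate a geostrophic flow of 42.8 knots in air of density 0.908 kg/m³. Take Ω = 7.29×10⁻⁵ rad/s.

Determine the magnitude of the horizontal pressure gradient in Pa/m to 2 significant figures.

Coriolis parameter at 54°S:
f = 2Ω sin φ = 2 × 7.29×10⁻⁵ × sin 54° = 1.18×10⁻⁴ s⁻¹
Wind speed in SI: 42.8 knots = 22.0 m/s
Geostrophic balance rearranged: |∂P/∂n| = f ρ V_g
|∂P/∂n| = 1.18×10⁻⁴ × 0.908 × 22.0 = 2.36×10⁻³ Pa/m

2.4×10⁻³ Pa/m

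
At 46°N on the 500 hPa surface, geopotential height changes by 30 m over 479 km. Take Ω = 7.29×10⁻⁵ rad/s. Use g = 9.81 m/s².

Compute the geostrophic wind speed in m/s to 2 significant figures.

Coriolis parameter at 46°N:
f = 2Ω sin φ = 2 × 7.29×10⁻⁵ × sin 46° = 1.05×10⁻⁴ s⁻¹
Height gradient: |∂Z/∂n| = 30 m / 479000 m = 6.26×10⁻⁵
On a pressure surface, geostrophic balance gives V_g = (g/f)|∂Z/∂n|:
V_g = 9.81 × 6.26×10⁻⁵ / 1.05×10⁻⁴ = 5.86 m/s

5.9 m/s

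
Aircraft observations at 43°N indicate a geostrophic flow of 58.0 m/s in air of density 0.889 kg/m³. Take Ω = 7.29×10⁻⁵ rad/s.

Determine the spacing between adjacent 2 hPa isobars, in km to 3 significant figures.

39.0 km

Coriolis parameter at 43°N:
f = 2Ω sin φ = 2 × 7.29×10⁻⁵ × sin 43° = 9.94×10⁻⁵ s⁻¹
Geostrophic balance rearranged: |∂P/∂n| = f ρ V_g
|∂P/∂n| = 9.94×10⁻⁵ × 0.889 × 58.0 = 5.13×10⁻³ Pa/m
Isobar spacing: Δn = ΔP/|∂P/∂n| = 200 Pa / 5.13×10⁻³ Pa/m = 39009 m ≈ 39.0 km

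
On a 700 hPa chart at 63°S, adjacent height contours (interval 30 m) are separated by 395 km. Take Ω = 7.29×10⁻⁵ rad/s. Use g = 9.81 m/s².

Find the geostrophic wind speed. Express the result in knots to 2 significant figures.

11 knots

Coriolis parameter at 63°S:
f = 2Ω sin φ = 2 × 7.29×10⁻⁵ × sin 63° = 1.30×10⁻⁴ s⁻¹
Height gradient: |∂Z/∂n| = 30 m / 395000 m = 7.59×10⁻⁵
On a pressure surface, geostrophic balance gives V_g = (g/f)|∂Z/∂n|:
V_g = 9.81 × 7.59×10⁻⁵ / 1.30×10⁻⁴ = 5.74 m/s
Converting: 5.74 m/s × 1.944 = 11 knots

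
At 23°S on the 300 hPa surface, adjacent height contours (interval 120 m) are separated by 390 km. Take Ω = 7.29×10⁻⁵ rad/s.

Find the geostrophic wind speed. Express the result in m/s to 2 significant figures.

53 m/s

Coriolis parameter at 23°S:
f = 2Ω sin φ = 2 × 7.29×10⁻⁵ × sin 23° = 5.70×10⁻⁵ s⁻¹
Height gradient: |∂Z/∂n| = 120 m / 390000 m = 3.08×10⁻⁴
On a pressure surface, geostrophic balance gives V_g = (g/f)|∂Z/∂n|:
V_g = 9.81 × 3.08×10⁻⁴ / 5.70×10⁻⁵ = 53.0 m/s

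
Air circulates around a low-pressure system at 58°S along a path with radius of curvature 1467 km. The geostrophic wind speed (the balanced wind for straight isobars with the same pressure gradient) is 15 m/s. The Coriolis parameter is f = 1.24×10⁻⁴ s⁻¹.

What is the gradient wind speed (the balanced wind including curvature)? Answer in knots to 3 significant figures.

27.1 knots

Around a low, centrifugal force acts outward with Coriolis, so pressure-gradient force balances both:
(1/ρ)|∂P/∂n| = fV + V²/R  →  V² + fR·V − fR·V_g = 0
With fR = 1.24×10⁻⁴ × 1467×10³ m = 182 m/s:
V = [−fR + √((fR)² + 4 fR V_g)]/2 = [−182 + √(182² + 4×182×15)]/2 = 13.9 m/s
Subgeostrophic (V < V_g = 15 m/s), as expected around a low.
Converting: 13.9 m/s × 1.944 = 27.1 knots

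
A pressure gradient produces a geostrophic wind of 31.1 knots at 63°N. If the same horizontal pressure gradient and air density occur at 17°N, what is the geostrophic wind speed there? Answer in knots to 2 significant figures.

With the same pressure gradient and density, V_g ∝ 1/f ∝ 1/sin φ.
V₂ = V₁ · sin φ₁ / sin φ₂ = 31.1 × sin 63° / sin 17°
V₂ = 31.1 × 0.8910/0.2924 = 95 knots

95 knots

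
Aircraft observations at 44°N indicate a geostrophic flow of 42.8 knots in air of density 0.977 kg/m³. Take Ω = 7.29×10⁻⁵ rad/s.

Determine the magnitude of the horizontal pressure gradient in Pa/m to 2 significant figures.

2.2×10⁻³ Pa/m

Coriolis parameter at 44°N:
f = 2Ω sin φ = 2 × 7.29×10⁻⁵ × sin 44° = 1.01×10⁻⁴ s⁻¹
Wind speed in SI: 42.8 knots = 22.0 m/s
Geostrophic balance rearranged: |∂P/∂n| = f ρ V_g
|∂P/∂n| = 1.01×10⁻⁴ × 0.977 × 22.0 = 2.18×10⁻³ Pa/m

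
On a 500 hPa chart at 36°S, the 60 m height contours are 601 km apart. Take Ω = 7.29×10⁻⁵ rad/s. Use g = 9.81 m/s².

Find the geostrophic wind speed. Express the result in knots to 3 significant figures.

22.2 knots

Coriolis parameter at 36°S:
f = 2Ω sin φ = 2 × 7.29×10⁻⁵ × sin 36° = 8.57×10⁻⁵ s⁻¹
Height gradient: |∂Z/∂n| = 60 m / 601000 m = 9.98×10⁻⁵
On a pressure surface, geostrophic balance gives V_g = (g/f)|∂Z/∂n|:
V_g = 9.81 × 9.98×10⁻⁵ / 8.57×10⁻⁵ = 11.4 m/s
Converting: 11.4 m/s × 1.944 = 22.2 knots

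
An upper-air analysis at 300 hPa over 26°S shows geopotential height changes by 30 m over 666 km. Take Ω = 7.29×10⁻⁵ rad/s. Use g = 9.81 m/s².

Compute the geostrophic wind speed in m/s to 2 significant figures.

Coriolis parameter at 26°S:
f = 2Ω sin φ = 2 × 7.29×10⁻⁵ × sin 26° = 6.39×10⁻⁵ s⁻¹
Height gradient: |∂Z/∂n| = 30 m / 666000 m = 4.50×10⁻⁵
On a pressure surface, geostrophic balance gives V_g = (g/f)|∂Z/∂n|:
V_g = 9.81 × 4.50×10⁻⁵ / 6.39×10⁻⁵ = 6.91 m/s

6.9 m/s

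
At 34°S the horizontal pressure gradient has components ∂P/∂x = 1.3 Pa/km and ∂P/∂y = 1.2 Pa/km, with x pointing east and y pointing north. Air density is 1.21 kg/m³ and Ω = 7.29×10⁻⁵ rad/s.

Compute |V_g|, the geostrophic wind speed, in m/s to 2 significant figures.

Coriolis parameter at 34°S:
f = 2Ω sin φ = 2 × 7.29×10⁻⁵ × sin 34° = 8.15×10⁻⁵ s⁻¹
In the Southern Hemisphere f is negative: f = −8.15×10⁻⁵ s⁻¹.
Component geostrophic relations (x east, y north):
u_g = −(1/(fρ)) ∂P/∂y,  v_g = (1/(fρ)) ∂P/∂x
u_g = −(1.2×10⁻³)/(−8.15×10⁻⁵ × 1.21) = 12.2 m/s;  v_g = (1.3×10⁻³)/(−8.15×10⁻⁵ × 1.21) = −13.2 m/s
|V_g| = √(u_g² + v_g²) = 17.9 m/s

18 m/s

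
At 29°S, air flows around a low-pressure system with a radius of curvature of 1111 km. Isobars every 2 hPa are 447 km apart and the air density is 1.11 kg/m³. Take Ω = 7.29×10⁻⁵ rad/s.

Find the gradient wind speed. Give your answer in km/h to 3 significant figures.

19.2 km/h

Coriolis parameter at 29°S:
f = 2Ω sin φ = 2 × 7.29×10⁻⁵ × sin 29° = 7.07×10⁻⁵ s⁻¹
Pressure gradient: |∂P/∂n| = 200 Pa / 447000 m = 4.47×10⁻⁴ Pa/m
Geostrophic speed: V_g = |∂P/∂n|/(fρ) = 4.47×10⁻⁴/(7.07×10⁻⁵ × 1.11) = 5.70 m/s
Around a low, centrifugal force acts outward with Coriolis, so pressure-gradient force balances both:
(1/ρ)|∂P/∂n| = fV + V²/R  →  V² + fR·V − fR·V_g = 0
With fR = 7.07×10⁻⁵ × 1111×10³ m = 78.5 m/s:
V = [−fR + √((fR)² + 4 fR V_g)]/2 = [−78.5 + √(78.5² + 4×78.5×5.7)]/2 = 5.34 m/s
Subgeostrophic (V < V_g = 5.7 m/s), as expected around a low.
Converting: 5.34 m/s × 3.6 = 19.2 km/h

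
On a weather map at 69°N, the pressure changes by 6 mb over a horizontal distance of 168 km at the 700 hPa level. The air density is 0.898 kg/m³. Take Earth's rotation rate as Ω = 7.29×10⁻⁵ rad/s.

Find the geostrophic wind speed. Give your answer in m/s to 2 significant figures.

Coriolis parameter at 69°N:
f = 2Ω sin φ = 2 × 7.29×10⁻⁵ × sin 69° = 1.36×10⁻⁴ s⁻¹
Pressure gradient: |∂P/∂n| = 600 Pa / 168000 m = 3.57×10⁻³ Pa/m
Geostrophic balance (pressure-gradient force = Coriolis force):
V_g = (1/(fρ)) |∂P/∂n| = 3.57×10⁻³ / (1.36×10⁻⁴ × 0.898) = 29.2 m/s

29 m/s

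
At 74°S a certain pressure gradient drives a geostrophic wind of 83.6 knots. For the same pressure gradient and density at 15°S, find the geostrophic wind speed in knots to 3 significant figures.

310 knots

With the same pressure gradient and density, V_g ∝ 1/f ∝ 1/sin φ.
V₂ = V₁ · sin φ₁ / sin φ₂ = 83.6 × sin 74° / sin 15°
V₂ = 83.6 × 0.9613/0.2588 = 310 knots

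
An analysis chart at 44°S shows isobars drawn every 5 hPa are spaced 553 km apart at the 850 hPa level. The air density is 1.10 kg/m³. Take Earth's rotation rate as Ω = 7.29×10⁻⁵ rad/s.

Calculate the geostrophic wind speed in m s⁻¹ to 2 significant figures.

Coriolis parameter at 44°S:
f = 2Ω sin φ = 2 × 7.29×10⁻⁵ × sin 44° = 1.01×10⁻⁴ s⁻¹
Pressure gradient: |∂P/∂n| = 500 Pa / 553000 m = 9.04×10⁻⁴ Pa/m
Geostrophic balance (pressure-gradient force = Coriolis force):
V_g = (1/(fρ)) |∂P/∂n| = 9.04×10⁻⁴ / (1.01×10⁻⁴ × 1.10) = 8.12 m/s

8.1 m s⁻¹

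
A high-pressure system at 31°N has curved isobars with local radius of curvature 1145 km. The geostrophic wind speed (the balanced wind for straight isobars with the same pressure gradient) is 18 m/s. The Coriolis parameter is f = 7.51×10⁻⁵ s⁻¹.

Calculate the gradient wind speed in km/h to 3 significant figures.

92.4 km/h

Around a high, pressure-gradient force acts outward with centrifugal, so Coriolis balances both:
fV = (1/ρ)|∂P/∂n| + V²/R  →  V² − fR·V + fR·V_g = 0
With fR = 7.51×10⁻⁵ × 1145×10³ m = 86.0 m/s:
V = [fR − √((fR)² − 4 fR V_g)]/2 = [86.0 − √(86.0² − 4×86.0×18)]/2 = 25.7 m/s
Supergeostrophic (V > V_g = 18 m/s), as expected around a high.
Converting: 25.7 m/s × 3.6 = 92.4 km/h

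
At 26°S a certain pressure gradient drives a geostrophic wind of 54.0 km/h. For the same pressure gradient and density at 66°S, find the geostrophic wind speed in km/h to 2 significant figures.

26 km/h

With the same pressure gradient and density, V_g ∝ 1/f ∝ 1/sin φ.
V₂ = V₁ · sin φ₁ / sin φ₂ = 54.0 × sin 26° / sin 66°
V₂ = 54.0 × 0.4384/0.9135 = 26 km/h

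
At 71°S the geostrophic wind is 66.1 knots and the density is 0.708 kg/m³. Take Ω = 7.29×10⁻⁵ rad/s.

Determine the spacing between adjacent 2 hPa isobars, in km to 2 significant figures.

Coriolis parameter at 71°S:
f = 2Ω sin φ = 2 × 7.29×10⁻⁵ × sin 71° = 1.38×10⁻⁴ s⁻¹
Wind speed in SI: 66.1 knots = 34.0 m/s
Geostrophic balance rearranged: |∂P/∂n| = f ρ V_g
|∂P/∂n| = 1.38×10⁻⁴ × 0.708 × 34.0 = 3.32×10⁻³ Pa/m
Isobar spacing: Δn = ΔP/|∂P/∂n| = 200 Pa / 3.32×10⁻³ Pa/m = 60260 m ≈ 60 km

60 km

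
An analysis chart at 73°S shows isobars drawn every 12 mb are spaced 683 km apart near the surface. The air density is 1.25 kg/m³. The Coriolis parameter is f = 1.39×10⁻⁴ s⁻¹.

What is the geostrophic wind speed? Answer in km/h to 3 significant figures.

Pressure gradient: |∂P/∂n| = 1200 Pa / 683000 m = 1.76×10⁻³ Pa/m
Geostrophic balance (pressure-gradient force = Coriolis force):
V_g = (1/(fρ)) |∂P/∂n| = 1.76×10⁻³ / (1.39×10⁻⁴ × 1.25) = 10.1 m/s
Converting: 10.1 m/s × 3.6 = 36.4 km/h

36.4 km/h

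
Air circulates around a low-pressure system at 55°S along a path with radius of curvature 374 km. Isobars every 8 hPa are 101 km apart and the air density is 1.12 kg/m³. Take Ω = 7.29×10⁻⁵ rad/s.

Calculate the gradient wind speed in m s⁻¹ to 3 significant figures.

Coriolis parameter at 55°S:
f = 2Ω sin φ = 2 × 7.29×10⁻⁵ × sin 55° = 1.19×10⁻⁴ s⁻¹
Pressure gradient: |∂P/∂n| = 800 Pa / 101000 m = 7.92×10⁻³ Pa/m
Geostrophic speed: V_g = |∂P/∂n|/(fρ) = 7.92×10⁻³/(1.19×10⁻⁴ × 1.12) = 59.2 m/s
Around a low, centrifugal force acts outward with Coriolis, so pressure-gradient force balances both:
(1/ρ)|∂P/∂n| = fV + V²/R  →  V² + fR·V − fR·V_g = 0
With fR = 1.19×10⁻⁴ × 374×10³ m = 44.7 m/s:
V = [−fR + √((fR)² + 4 fR V_g)]/2 = [−44.7 + √(44.7² + 4×44.7×59.2)]/2 = 33.7 m/s
Subgeostrophic (V < V_g = 59.2 m/s), as expected around a low.

33.7 m s⁻¹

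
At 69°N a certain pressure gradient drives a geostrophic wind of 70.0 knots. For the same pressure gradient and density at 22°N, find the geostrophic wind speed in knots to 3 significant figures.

174 knots

With the same pressure gradient and density, V_g ∝ 1/f ∝ 1/sin φ.
V₂ = V₁ · sin φ₁ / sin φ₂ = 70.0 × sin 69° / sin 22°
V₂ = 70.0 × 0.9336/0.3746 = 174 knots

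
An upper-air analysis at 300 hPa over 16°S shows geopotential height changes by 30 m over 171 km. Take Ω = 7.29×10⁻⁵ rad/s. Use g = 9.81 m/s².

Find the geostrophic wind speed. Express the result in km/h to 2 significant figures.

150 km/h

Coriolis parameter at 16°S:
f = 2Ω sin φ = 2 × 7.29×10⁻⁵ × sin 16° = 4.02×10⁻⁵ s⁻¹
Height gradient: |∂Z/∂n| = 30 m / 171000 m = 1.75×10⁻⁴
On a pressure surface, geostrophic balance gives V_g = (g/f)|∂Z/∂n|:
V_g = 9.81 × 1.75×10⁻⁴ / 4.02×10⁻⁵ = 42.8 m/s
Converting: 42.8 m/s × 3.6 = 150 km/h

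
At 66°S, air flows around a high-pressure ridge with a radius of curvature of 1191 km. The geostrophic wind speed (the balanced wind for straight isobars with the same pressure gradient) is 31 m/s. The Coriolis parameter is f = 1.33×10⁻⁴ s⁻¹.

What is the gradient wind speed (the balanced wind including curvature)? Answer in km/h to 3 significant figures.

Around a high, pressure-gradient force acts outward with centrifugal, so Coriolis balances both:
fV = (1/ρ)|∂P/∂n| + V²/R  →  V² − fR·V + fR·V_g = 0
With fR = 1.33×10⁻⁴ × 1191×10³ m = 158 m/s:
V = [fR − √((fR)² − 4 fR V_g)]/2 = [158 − √(158² − 4×158×31)]/2 = 42.3 m/s
Supergeostrophic (V > V_g = 31 m/s), as expected around a high.
Converting: 42.3 m/s × 3.6 = 152 km/h

152 km/h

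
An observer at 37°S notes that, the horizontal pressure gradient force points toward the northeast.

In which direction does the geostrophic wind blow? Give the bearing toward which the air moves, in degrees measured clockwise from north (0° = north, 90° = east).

315°

The pressure-gradient force points toward the northeast (bearing 045°).
Geostrophic balance: in the Southern Hemisphere the Coriolis force deflects motion to the left, so the geostrophic wind blows 90° to the left of the pressure-gradient force (low pressure on the right).
Rotating 045° by 90° counterclockwise gives 315° — the wind blows toward the northwest.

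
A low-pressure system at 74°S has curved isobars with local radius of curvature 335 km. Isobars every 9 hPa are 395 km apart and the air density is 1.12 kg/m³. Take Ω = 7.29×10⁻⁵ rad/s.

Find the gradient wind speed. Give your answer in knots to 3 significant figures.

22.6 knots

Coriolis parameter at 74°S:
f = 2Ω sin φ = 2 × 7.29×10⁻⁵ × sin 74° = 1.40×10⁻⁴ s⁻¹
Pressure gradient: |∂P/∂n| = 900 Pa / 395000 m = 2.28×10⁻³ Pa/m
Geostrophic speed: V_g = |∂P/∂n|/(fρ) = 2.28×10⁻³/(1.40×10⁻⁴ × 1.12) = 14.5 m/s
Around a low, centrifugal force acts outward with Coriolis, so pressure-gradient force balances both:
(1/ρ)|∂P/∂n| = fV + V²/R  →  V² + fR·V − fR·V_g = 0
With fR = 1.40×10⁻⁴ × 335×10³ m = 47.0 m/s:
V = [−fR + √((fR)² + 4 fR V_g)]/2 = [−47.0 + √(47.0² + 4×47.0×14.5)]/2 = 11.6 m/s
Subgeostrophic (V < V_g = 14.5 m/s), as expected around a low.
Converting: 11.6 m/s × 1.944 = 22.6 knots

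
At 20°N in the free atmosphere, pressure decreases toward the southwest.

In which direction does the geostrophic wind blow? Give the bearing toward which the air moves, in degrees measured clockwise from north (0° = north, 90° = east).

The pressure-gradient force points toward the southwest (bearing 225°).
Geostrophic balance: in the Northern Hemisphere the Coriolis force deflects motion to the right, so the geostrophic wind blows 90° to the right of the pressure-gradient force (low pressure on the left).
Rotating 225° by 90° clockwise gives 315° — the wind blows toward the northwest.

315°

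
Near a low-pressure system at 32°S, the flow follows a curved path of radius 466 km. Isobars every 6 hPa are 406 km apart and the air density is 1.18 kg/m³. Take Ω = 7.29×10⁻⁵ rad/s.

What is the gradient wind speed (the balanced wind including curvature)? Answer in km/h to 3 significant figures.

43.7 km/h

Coriolis parameter at 32°S:
f = 2Ω sin φ = 2 × 7.29×10⁻⁵ × sin 32° = 7.73×10⁻⁵ s⁻¹
Pressure gradient: |∂P/∂n| = 600 Pa / 406000 m = 1.48×10⁻³ Pa/m
Geostrophic speed: V_g = |∂P/∂n|/(fρ) = 1.48×10⁻³/(7.73×10⁻⁵ × 1.18) = 16.2 m/s
Around a low, centrifugal force acts outward with Coriolis, so pressure-gradient force balances both:
(1/ρ)|∂P/∂n| = fV + V²/R  →  V² + fR·V − fR·V_g = 0
With fR = 7.73×10⁻⁵ × 466×10³ m = 36.0 m/s:
V = [−fR + √((fR)² + 4 fR V_g)]/2 = [−36.0 + √(36.0² + 4×36.0×16.2)]/2 = 12.1 m/s
Subgeostrophic (V < V_g = 16.2 m/s), as expected around a low.
Converting: 12.1 m/s × 3.6 = 43.7 km/h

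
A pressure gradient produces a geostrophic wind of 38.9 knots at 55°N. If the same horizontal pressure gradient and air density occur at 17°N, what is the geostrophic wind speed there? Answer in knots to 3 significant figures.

109 knots

With the same pressure gradient and density, V_g ∝ 1/f ∝ 1/sin φ.
V₂ = V₁ · sin φ₁ / sin φ₂ = 38.9 × sin 55° / sin 17°
V₂ = 38.9 × 0.8192/0.2924 = 109 knots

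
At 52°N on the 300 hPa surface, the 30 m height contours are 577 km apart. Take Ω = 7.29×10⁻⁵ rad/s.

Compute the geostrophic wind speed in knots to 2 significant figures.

Coriolis parameter at 52°N:
f = 2Ω sin φ = 2 × 7.29×10⁻⁵ × sin 52° = 1.15×10⁻⁴ s⁻¹
Height gradient: |∂Z/∂n| = 30 m / 577000 m = 5.20×10⁻⁵
On a pressure surface, geostrophic balance gives V_g = (g/f)|∂Z/∂n|:
V_g = 9.81 × 5.20×10⁻⁵ / 1.15×10⁻⁴ = 4.44 m/s
Converting: 4.44 m/s × 1.944 = 8.6 knots

8.6 knots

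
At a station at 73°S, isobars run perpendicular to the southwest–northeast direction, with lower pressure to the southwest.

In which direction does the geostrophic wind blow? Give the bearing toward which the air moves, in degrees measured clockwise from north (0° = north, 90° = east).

The pressure-gradient force points toward the southwest (bearing 225°).
Geostrophic balance: in the Southern Hemisphere the Coriolis force deflects motion to the left, so the geostrophic wind blows 90° to the left of the pressure-gradient force (low pressure on the right).
Rotating 225° by 90° counterclockwise gives 135° — the wind blows toward the southeast.

135°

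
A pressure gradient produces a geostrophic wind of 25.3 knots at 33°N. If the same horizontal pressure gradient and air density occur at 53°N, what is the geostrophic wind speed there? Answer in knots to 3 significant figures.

With the same pressure gradient and density, V_g ∝ 1/f ∝ 1/sin φ.
V₂ = V₁ · sin φ₁ / sin φ₂ = 25.3 × sin 33° / sin 53°
V₂ = 25.3 × 0.5446/0.7986 = 17.3 knots

17.3 knots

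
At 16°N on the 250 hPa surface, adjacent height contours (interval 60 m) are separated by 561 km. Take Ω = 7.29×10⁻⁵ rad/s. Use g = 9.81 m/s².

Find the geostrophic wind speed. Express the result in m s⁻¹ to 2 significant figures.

26 m s⁻¹

Coriolis parameter at 16°N:
f = 2Ω sin φ = 2 × 7.29×10⁻⁵ × sin 16° = 4.02×10⁻⁵ s⁻¹
Height gradient: |∂Z/∂n| = 60 m / 561000 m = 1.07×10⁻⁴
On a pressure surface, geostrophic balance gives V_g = (g/f)|∂Z/∂n|:
V_g = 9.81 × 1.07×10⁻⁴ / 4.02×10⁻⁵ = 26.1 m/s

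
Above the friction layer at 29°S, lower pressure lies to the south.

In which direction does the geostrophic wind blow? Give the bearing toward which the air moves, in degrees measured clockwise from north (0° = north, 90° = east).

090°

The pressure-gradient force points toward the south (bearing 180°).
Geostrophic balance: in the Southern Hemisphere the Coriolis force deflects motion to the left, so the geostrophic wind blows 90° to the left of the pressure-gradient force (low pressure on the right).
Rotating 180° by 90° counterclockwise gives 090° — the wind blows toward the east.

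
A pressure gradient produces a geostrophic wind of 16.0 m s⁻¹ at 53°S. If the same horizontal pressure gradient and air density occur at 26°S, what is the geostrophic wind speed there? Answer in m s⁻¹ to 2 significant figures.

With the same pressure gradient and density, V_g ∝ 1/f ∝ 1/sin φ.
V₂ = V₁ · sin φ₁ / sin φ₂ = 16.0 × sin 53° / sin 26°
V₂ = 16.0 × 0.7986/0.4384 = 29 m s⁻¹

29 m s⁻¹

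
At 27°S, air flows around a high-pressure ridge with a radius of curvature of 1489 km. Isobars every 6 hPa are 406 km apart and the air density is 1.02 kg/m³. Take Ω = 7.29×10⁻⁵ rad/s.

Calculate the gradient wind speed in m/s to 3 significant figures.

Coriolis parameter at 27°S:
f = 2Ω sin φ = 2 × 7.29×10⁻⁵ × sin 27° = 6.62×10⁻⁵ s⁻¹
Pressure gradient: |∂P/∂n| = 600 Pa / 406000 m = 1.48×10⁻³ Pa/m
Geostrophic speed: V_g = |∂P/∂n|/(fρ) = 1.48×10⁻³/(6.62×10⁻⁵ × 1.02) = 21.9 m/s
Around a high, pressure-gradient force acts outward with centrifugal, so Coriolis balances both:
fV = (1/ρ)|∂P/∂n| + V²/R  →  V² − fR·V + fR·V_g = 0
With fR = 6.62×10⁻⁵ × 1489×10³ m = 98.6 m/s:
V = [fR − √((fR)² − 4 fR V_g)]/2 = [98.6 − √(98.6² − 4×98.6×21.9)]/2 = 32.8 m/s
Supergeostrophic (V > V_g = 21.9 m/s), as expected around a high.

32.8 m/s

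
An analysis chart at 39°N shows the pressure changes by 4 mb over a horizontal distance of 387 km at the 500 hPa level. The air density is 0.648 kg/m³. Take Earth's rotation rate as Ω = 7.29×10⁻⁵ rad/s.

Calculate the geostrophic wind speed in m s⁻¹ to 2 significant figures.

Coriolis parameter at 39°N:
f = 2Ω sin φ = 2 × 7.29×10⁻⁵ × sin 39° = 9.18×10⁻⁵ s⁻¹
Pressure gradient: |∂P/∂n| = 400 Pa / 387000 m = 1.03×10⁻³ Pa/m
Geostrophic balance (pressure-gradient force = Coriolis force):
V_g = (1/(fρ)) |∂P/∂n| = 1.03×10⁻³ / (9.18×10⁻⁵ × 0.648) = 17.4 m/s

17 m s⁻¹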